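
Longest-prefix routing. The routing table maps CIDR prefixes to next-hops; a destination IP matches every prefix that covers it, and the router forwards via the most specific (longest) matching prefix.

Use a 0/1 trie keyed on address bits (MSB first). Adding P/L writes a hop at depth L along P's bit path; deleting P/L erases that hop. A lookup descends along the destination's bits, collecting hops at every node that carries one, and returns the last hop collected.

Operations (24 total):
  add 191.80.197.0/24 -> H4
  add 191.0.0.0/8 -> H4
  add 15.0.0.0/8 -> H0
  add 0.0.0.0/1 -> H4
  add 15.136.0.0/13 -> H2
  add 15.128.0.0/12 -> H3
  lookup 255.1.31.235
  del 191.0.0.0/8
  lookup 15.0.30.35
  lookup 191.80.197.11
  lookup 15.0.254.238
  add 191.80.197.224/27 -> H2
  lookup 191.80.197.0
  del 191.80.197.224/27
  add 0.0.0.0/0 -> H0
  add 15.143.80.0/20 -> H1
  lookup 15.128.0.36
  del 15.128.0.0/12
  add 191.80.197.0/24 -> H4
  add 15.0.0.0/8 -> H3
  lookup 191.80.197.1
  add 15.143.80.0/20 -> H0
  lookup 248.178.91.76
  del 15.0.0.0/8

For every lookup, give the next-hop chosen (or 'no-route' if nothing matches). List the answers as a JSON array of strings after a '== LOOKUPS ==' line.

Process each operation:
  + 191.80.197.0/24 (H4) depth=24
  + 191.0.0.0/8 (H4) depth=8
  + 15.0.0.0/8 (H0) depth=8
  + 0.0.0.0/1 (H4) depth=1
  + 15.136.0.0/13 (H2) depth=13
  + 15.128.0.0/12 (H3) depth=12
  ? 255.1.31.235  path d0:-→d1:-  best=no-route
  del 191.0.0.0/8 (clear depth 8)
  ? 15.0.30.35  path d0:-→d1:H4→d2:-→d3:-→d4:-→d5:-→d6:-→d7:-→d8:H0  best=H0
  ? 191.80.197.11  path d0:-→d1:-→d2:-→d3:-→d4:-→d5:-→d6:-→d7:-→d8:-→d9:-→d10:-→d11:-→d12:-→d13:-→d14:-→d15:-→d16:-→d17:-→d18:-→d19:-→d20:-→d21:-→d22:-→d23:-→d24:H4  best=H4
  ? 15.0.254.238  path d0:-→d1:H4→d2:-→d3:-→d4:-→d5:-→d6:-→d7:-→d8:H0  best=H0
  + 191.80.197.224/27 (H2) depth=27
  ? 191.80.197.0  path d0:-→d1:-→d2:-→d3:-→d4:-→d5:-→d6:-→d7:-→d8:-→d9:-→d10:-→d11:-→d12:-→d13:-→d14:-→d15:-→d16:-→d17:-→d18:-→d19:-→d20:-→d21:-→d22:-→d23:-→d24:H4  best=H4
  del 191.80.197.224/27 (clear depth 27)
  + 0.0.0.0/0 (H0) depth=0
  + 15.143.80.0/20 (H1) depth=20
  ? 15.128.0.36  path d0:H0→d1:H4→d2:-→d3:-→d4:-→d5:-→d6:-→d7:-→d8:H0→d9:-→d10:-→d11:-→d12:H3  best=H3
  del 15.128.0.0/12 (clear depth 12)
  + 191.80.197.0/24 (H4) depth=24
  + 15.0.0.0/8 (H3) depth=8
  ? 191.80.197.1  path d0:H0→d1:-→d2:-→d3:-→d4:-→d5:-→d6:-→d7:-→d8:-→d9:-→d10:-→d11:-→d12:-→d13:-→d14:-→d15:-→d16:-→d17:-→d18:-→d19:-→d20:-→d21:-→d22:-→d23:-→d24:H4  best=H4
  + 15.143.80.0/20 (H0) depth=20
  ? 248.178.91.76  path d0:H0→d1:-  best=H0
  del 15.0.0.0/8 (clear depth 8)

== LOOKUPS ==
["no-route","H0","H4","H0","H4","H3","H4","H0"]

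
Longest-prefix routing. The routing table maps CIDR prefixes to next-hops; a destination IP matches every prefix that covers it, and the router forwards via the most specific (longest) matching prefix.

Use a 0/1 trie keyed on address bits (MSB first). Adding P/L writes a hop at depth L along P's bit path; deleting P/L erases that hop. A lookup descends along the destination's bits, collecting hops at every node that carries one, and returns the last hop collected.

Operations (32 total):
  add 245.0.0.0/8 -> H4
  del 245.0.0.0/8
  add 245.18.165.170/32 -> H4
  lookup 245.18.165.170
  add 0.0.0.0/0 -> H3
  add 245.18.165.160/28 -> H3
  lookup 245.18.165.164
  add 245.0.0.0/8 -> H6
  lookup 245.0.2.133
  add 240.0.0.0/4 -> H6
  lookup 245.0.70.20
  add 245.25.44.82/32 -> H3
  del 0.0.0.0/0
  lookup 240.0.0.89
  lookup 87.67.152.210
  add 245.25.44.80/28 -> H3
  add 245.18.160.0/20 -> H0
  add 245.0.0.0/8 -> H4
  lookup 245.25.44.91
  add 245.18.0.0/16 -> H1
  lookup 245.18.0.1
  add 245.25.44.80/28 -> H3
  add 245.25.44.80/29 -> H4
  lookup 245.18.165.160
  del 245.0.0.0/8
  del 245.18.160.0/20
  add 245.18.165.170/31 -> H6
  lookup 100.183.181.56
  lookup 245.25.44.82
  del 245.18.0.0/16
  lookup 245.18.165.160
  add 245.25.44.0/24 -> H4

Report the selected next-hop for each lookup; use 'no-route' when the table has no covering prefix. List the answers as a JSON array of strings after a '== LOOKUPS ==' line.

Process each operation:
  add 245.0.0.0/8 -> H4 at depth 8
  - 245.0.0.0/8 clear@8
  add 245.18.165.170/32 -> H4 at depth 32
  Q 245.18.165.170: descend 11110101000100101010010110101010 ; hops seen [H4] ; pick H4
  add 0.0.0.0/0 -> H3 at depth 0
  add 245.18.165.160/28 -> H3 at depth 28
  Q 245.18.165.164: descend 1111010100010010101001011010 ; hops seen [H3,H3] ; pick H3
  add 245.0.0.0/8 -> H6 at depth 8
  Q 245.0.2.133: descend 11110101000 ; hops seen [H3,H6] ; pick H6
  add 240.0.0.0/4 -> H6 at depth 4
  Q 245.0.70.20: descend 11110101000 ; hops seen [H3,H6,H6] ; pick H6
  add 245.25.44.82/32 -> H3 at depth 32
  - 0.0.0.0/0 clear@0
  Q 240.0.0.89: descend 11110 ; hops seen [H6] ; pick H6
  Q 87.67.152.210: descend ε ; hops seen [∅] ; pick no-route
  add 245.25.44.80/28 -> H3 at depth 28
  add 245.18.160.0/20 -> H0 at depth 20
  add 245.0.0.0/8 -> H4 at depth 8
  Q 245.25.44.91: descend 1111010100011001001011000101 ; hops seen [H6,H4,H3] ; pick H3
  add 245.18.0.0/16 -> H1 at depth 16
  Q 245.18.0.1: descend 1111010100010010 ; hops seen [H6,H4,H1] ; pick H1
  add 245.25.44.80/28 -> H3 at depth 28
  add 245.25.44.80/29 -> H4 at depth 29
  Q 245.18.165.160: descend 1111010100010010101001011010 ; hops seen [H6,H4,H1,H0,H3] ; pick H3
  - 245.0.0.0/8 clear@8
  - 245.18.160.0/20 clear@20
  add 245.18.165.170/31 -> H6 at depth 31
  Q 100.183.181.56: descend ε ; hops seen [∅] ; pick no-route
  Q 245.25.44.82: descend 11110101000110010010110001010010 ; hops seen [H6,H3,H4,H3] ; pick H3
  - 245.18.0.0/16 clear@16
  Q 245.18.165.160: descend 1111010100010010101001011010 ; hops seen [H6,H3] ; pick H3
  add 245.25.44.0/24 -> H4 at depth 24

== LOOKUPS ==
["H4","H3","H6","H6","H6","no-route","H3","H1","H3","no-route","H3","H3"]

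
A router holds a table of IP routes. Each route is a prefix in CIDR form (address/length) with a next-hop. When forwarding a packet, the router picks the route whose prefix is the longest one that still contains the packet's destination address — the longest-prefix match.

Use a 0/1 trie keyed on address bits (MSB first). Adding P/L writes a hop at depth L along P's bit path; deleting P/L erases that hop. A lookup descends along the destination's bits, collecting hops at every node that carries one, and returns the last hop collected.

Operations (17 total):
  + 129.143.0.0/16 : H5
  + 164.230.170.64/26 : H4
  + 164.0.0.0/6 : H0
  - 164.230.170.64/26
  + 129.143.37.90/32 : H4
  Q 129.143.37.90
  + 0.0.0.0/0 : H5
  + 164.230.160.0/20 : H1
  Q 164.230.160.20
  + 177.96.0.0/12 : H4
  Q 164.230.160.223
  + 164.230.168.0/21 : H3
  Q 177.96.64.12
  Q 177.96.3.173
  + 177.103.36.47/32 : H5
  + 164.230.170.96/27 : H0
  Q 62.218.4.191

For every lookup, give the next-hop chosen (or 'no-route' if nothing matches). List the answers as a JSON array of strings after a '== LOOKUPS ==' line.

Apply in order:
  add 129.143.0.0/16 -> H5 at depth 16
  add 164.230.170.64/26 -> H4 at depth 26
  add 164.0.0.0/6 -> H0 at depth 6
  - 164.230.170.64/26 clear@26
  add 129.143.37.90/32 -> H4 at depth 32
  lookup 129.143.37.90: bits 10000001100011110010010101011010 walk d0:-→d1:-→d2:-→d3:-→d4:-→d5:-→d6:-→d7:-→d8:-→d9:-→d10:-→d11:-→d12:-→d13:-→d14:-→d15:-→d16:H5→d17:-→d18:-→d19:-→d20:-→d21:-→d22:-→d23:-→d24:-→d25:-→d26:-→d27:-→d28:-→d29:-→d30:-→d31:-→d32:H4 -> H4
  add 0.0.0.0/0 -> H5 at depth 0
  add 164.230.160.0/20 -> H1 at depth 20
  lookup 164.230.160.20: bits 10100100111001101010 walk d0:H5→d1:-→d2:-→d3:-→d4:-→d5:-→d6:H0→d7:-→d8:-→d9:-→d10:-→d11:-→d12:-→d13:-→d14:-→d15:-→d16:-→d17:-→d18:-→d19:-→d20:H1 -> H1
  add 177.96.0.0/12 -> H4 at depth 12
  lookup 164.230.160.223: bits 10100100111001101010 walk d0:H5→d1:-→d2:-→d3:-→d4:-→d5:-→d6:H0→d7:-→d8:-→d9:-→d10:-→d11:-→d12:-→d13:-→d14:-→d15:-→d16:-→d17:-→d18:-→d19:-→d20:H1 -> H1
  add 164.230.168.0/21 -> H3 at depth 21
  lookup 177.96.64.12: bits 101100010110 walk d0:H5→d1:-→d2:-→d3:-→d4:-→d5:-→d6:-→d7:-→d8:-→d9:-→d10:-→d11:-→d12:H4 -> H4
  lookup 177.96.3.173: bits 101100010110 walk d0:H5→d1:-→d2:-→d3:-→d4:-→d5:-→d6:-→d7:-→d8:-→d9:-→d10:-→d11:-→d12:H4 -> H4
  add 177.103.36.47/32 -> H5 at depth 32
  add 164.230.170.96/27 -> H0 at depth 27
  lookup 62.218.4.191: bits ε walk d0:H5 -> H5

== LOOKUPS ==
["H4","H1","H1","H4","H4","H5"]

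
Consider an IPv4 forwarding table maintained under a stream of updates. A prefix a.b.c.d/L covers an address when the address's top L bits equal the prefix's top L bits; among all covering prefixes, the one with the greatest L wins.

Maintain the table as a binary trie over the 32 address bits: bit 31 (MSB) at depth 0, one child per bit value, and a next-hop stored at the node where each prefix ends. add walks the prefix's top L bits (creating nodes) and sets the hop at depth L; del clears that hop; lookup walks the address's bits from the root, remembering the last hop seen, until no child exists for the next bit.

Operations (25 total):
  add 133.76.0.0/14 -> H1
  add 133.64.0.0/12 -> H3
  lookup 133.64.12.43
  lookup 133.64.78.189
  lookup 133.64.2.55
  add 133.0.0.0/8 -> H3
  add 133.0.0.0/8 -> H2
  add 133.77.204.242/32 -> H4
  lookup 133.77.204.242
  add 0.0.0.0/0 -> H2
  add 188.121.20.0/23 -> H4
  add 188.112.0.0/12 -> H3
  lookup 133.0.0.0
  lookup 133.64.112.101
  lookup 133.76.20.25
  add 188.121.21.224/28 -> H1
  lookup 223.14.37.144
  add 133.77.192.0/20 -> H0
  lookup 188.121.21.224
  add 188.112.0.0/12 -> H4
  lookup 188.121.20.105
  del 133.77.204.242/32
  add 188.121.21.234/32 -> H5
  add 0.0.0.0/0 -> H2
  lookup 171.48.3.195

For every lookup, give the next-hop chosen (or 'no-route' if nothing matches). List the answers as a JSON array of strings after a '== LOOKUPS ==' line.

Process each operation:
  + 133.76.0.0/14 (H1) depth=14
  + 133.64.0.0/12 (H3) depth=12
  Q 133.64.12.43: descend 100001010100 ; hops seen [H3] ; pick H3
  Q 133.64.78.189: descend 100001010100 ; hops seen [H3] ; pick H3
  Q 133.64.2.55: descend 100001010100 ; hops seen [H3] ; pick H3
  + 133.0.0.0/8 (H3) depth=8
  + 133.0.0.0/8 (H2) depth=8
  + 133.77.204.242/32 (H4) depth=32
  Q 133.77.204.242: descend 10000101010011011100110011110010 ; hops seen [H2,H3,H1,H4] ; pick H4
  + 0.0.0.0/0 (H2) depth=0
  + 188.121.20.0/23 (H4) depth=23
  + 188.112.0.0/12 (H3) depth=12
  Q 133.0.0.0: descend 100001010 ; hops seen [H2,H2] ; pick H2
  Q 133.64.112.101: descend 100001010100 ; hops seen [H2,H2,H3] ; pick H3
  Q 133.76.20.25: descend 100001010100110 ; hops seen [H2,H2,H3,H1] ; pick H1
  + 188.121.21.224/28 (H1) depth=28
  Q 223.14.37.144: descend 1 ; hops seen [H2] ; pick H2
  + 133.77.192.0/20 (H0) depth=20
  Q 188.121.21.224: descend 1011110001111001000101011110 ; hops seen [H2,H3,H4,H1] ; pick H1
  + 188.112.0.0/12 (H4) depth=12
  Q 188.121.20.105: descend 10111100011110010001010 ; hops seen [H2,H4,H4] ; pick H4
  del 133.77.204.242/32 (clear depth 32)
  + 188.121.21.234/32 (H5) depth=32
  + 0.0.0.0/0 (H2) depth=0
  Q 171.48.3.195: descend 101 ; hops seen [H2] ; pick H2

== LOOKUPS ==
["H3","H3","H3","H4","H2","H3","H1","H2","H1","H4","H2"]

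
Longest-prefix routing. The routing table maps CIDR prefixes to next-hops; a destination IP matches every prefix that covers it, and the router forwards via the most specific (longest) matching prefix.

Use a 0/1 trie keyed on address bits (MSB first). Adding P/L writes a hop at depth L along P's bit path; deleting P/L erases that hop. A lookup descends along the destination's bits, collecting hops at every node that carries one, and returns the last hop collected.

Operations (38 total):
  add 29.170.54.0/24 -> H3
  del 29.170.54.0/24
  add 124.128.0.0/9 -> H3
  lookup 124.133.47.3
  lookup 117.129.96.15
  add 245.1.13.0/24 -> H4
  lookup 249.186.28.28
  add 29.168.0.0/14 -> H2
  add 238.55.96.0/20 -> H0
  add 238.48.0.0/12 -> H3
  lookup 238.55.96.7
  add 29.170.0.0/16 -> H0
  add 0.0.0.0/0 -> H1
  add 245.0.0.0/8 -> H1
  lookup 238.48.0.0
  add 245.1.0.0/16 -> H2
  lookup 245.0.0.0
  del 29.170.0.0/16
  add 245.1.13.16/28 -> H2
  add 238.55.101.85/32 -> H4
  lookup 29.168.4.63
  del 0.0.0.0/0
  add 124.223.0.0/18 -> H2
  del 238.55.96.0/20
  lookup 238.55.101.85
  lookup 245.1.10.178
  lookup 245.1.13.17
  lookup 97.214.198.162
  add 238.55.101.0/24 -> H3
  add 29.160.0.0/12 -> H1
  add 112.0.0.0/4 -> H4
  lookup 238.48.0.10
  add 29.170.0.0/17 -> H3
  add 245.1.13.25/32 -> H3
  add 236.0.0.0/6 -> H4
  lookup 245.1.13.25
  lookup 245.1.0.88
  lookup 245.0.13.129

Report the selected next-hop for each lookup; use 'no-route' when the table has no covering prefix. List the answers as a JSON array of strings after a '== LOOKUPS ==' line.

Trace:
  + 29.170.54.0/24 (H3) depth=24
  - 29.170.54.0/24 clear@24
  + 124.128.0.0/9 (H3) depth=9
  Q 124.133.47.3: descend 011111001 ; hops seen [H3] ; pick H3
  Q 117.129.96.15: descend 0111 ; hops seen [∅] ; pick no-route
  + 245.1.13.0/24 (H4) depth=24
  Q 249.186.28.28: descend 1111 ; hops seen [∅] ; pick no-route
  + 29.168.0.0/14 (H2) depth=14
  + 238.55.96.0/20 (H0) depth=20
  + 238.48.0.0/12 (H3) depth=12
  Q 238.55.96.7: descend 11101110001101110110 ; hops seen [H3,H0] ; pick H0
  + 29.170.0.0/16 (H0) depth=16
  + 0.0.0.0/0 (H1) depth=0
  + 245.0.0.0/8 (H1) depth=8
  Q 238.48.0.0: descend 1110111000110 ; hops seen [H1,H3] ; pick H3
  + 245.1.0.0/16 (H2) depth=16
  Q 245.0.0.0: descend 111101010000000 ; hops seen [H1,H1] ; pick H1
  - 29.170.0.0/16 clear@16
  + 245.1.13.16/28 (H2) depth=28
  + 238.55.101.85/32 (H4) depth=32
  Q 29.168.4.63: descend 00011101101010 ; hops seen [H1,H2] ; pick H2
  - 0.0.0.0/0 clear@0
  + 124.223.0.0/18 (H2) depth=18
  - 238.55.96.0/20 clear@20
  Q 238.55.101.85: descend 11101110001101110110010101010101 ; hops seen [H3,H4] ; pick H4
  Q 245.1.10.178: descend 111101010000000100001 ; hops seen [H1,H2] ; pick H2
  Q 245.1.13.17: descend 1111010100000001000011010001 ; hops seen [H1,H2,H4,H2] ; pick H2
  Q 97.214.198.162: descend 011 ; hops seen [∅] ; pick no-route
  + 238.55.101.0/24 (H3) depth=24
  + 29.160.0.0/12 (H1) depth=12
  + 112.0.0.0/4 (H4) depth=4
  Q 238.48.0.10: descend 1110111000110 ; hops seen [H3] ; pick H3
  + 29.170.0.0/17 (H3) depth=17
  + 245.1.13.25/32 (H3) depth=32
  + 236.0.0.0/6 (H4) depth=6
  Q 245.1.13.25: descend 11110101000000010000110100011001 ; hops seen [H1,H2,H4,H2,H3] ; pick H3
  Q 245.1.0.88: descend 11110101000000010000 ; hops seen [H1,H2] ; pick H2
  Q 245.0.13.129: descend 111101010000000 ; hops seen [H1] ; pick H1

== LOOKUPS ==
["H3","no-route","no-route","H0","H3","H1","H2","H4","H2","H2","no-route","H3","H3","H2","H1"]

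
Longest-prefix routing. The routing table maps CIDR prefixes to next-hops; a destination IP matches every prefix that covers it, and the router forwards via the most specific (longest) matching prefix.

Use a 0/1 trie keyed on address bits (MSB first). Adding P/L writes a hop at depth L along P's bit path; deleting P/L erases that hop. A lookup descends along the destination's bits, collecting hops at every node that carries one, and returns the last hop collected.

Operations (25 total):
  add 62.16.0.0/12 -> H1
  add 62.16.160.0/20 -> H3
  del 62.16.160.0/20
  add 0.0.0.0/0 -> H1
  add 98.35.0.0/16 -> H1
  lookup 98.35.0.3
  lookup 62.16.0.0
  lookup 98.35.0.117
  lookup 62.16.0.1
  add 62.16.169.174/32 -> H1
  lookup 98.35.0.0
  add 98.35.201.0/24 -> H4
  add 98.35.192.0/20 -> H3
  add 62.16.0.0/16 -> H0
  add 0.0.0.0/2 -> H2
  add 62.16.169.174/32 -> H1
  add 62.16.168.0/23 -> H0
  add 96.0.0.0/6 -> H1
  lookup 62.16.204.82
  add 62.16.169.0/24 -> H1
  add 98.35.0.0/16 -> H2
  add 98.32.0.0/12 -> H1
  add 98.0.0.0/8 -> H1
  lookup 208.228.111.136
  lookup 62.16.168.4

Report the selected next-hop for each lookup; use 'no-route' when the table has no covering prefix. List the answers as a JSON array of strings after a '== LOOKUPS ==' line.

Apply in order:
  add 62.16.0.0/12 -> H1 at depth 12
  add 62.16.160.0/20 -> H3 at depth 20
  - 62.16.160.0/20 clear@20
  add 0.0.0.0/0 -> H1 at depth 0
  add 98.35.0.0/16 -> H1 at depth 16
  ? 98.35.0.3  path d0:H1→d1:-→d2:-→d3:-→d4:-→d5:-→d6:-→d7:-→d8:-→d9:-→d10:-→d11:-→d12:-→d13:-→d14:-→d15:-→d16:H1  best=H1
  ? 62.16.0.0  path d0:H1→d1:-→d2:-→d3:-→d4:-→d5:-→d6:-→d7:-→d8:-→d9:-→d10:-→d11:-→d12:H1→d13:-→d14:-→d15:-→d16:-  best=H1
  ? 98.35.0.117  path d0:H1→d1:-→d2:-→d3:-→d4:-→d5:-→d6:-→d7:-→d8:-→d9:-→d10:-→d11:-→d12:-→d13:-→d14:-→d15:-→d16:H1  best=H1
  ? 62.16.0.1  path d0:H1→d1:-→d2:-→d3:-→d4:-→d5:-→d6:-→d7:-→d8:-→d9:-→d10:-→d11:-→d12:H1→d13:-→d14:-→d15:-→d16:-  best=H1
  add 62.16.169.174/32 -> H1 at depth 32
  ? 98.35.0.0  path d0:H1→d1:-→d2:-→d3:-→d4:-→d5:-→d6:-→d7:-→d8:-→d9:-→d10:-→d11:-→d12:-→d13:-→d14:-→d15:-→d16:H1  best=H1
  add 98.35.201.0/24 -> H4 at depth 24
  add 98.35.192.0/20 -> H3 at depth 20
  add 62.16.0.0/16 -> H0 at depth 16
  add 0.0.0.0/2 -> H2 at depth 2
  add 62.16.169.174/32 -> H1 at depth 32
  add 62.16.168.0/23 -> H0 at depth 23
  add 96.0.0.0/6 -> H1 at depth 6
  ? 62.16.204.82  path d0:H1→d1:-→d2:H2→d3:-→d4:-→d5:-→d6:-→d7:-→d8:-→d9:-→d10:-→d11:-→d12:H1→d13:-→d14:-→d15:-→d16:H0→d17:-  best=H0
  add 62.16.169.0/24 -> H1 at depth 24
  add 98.35.0.0/16 -> H2 at depth 16
  add 98.32.0.0/12 -> H1 at depth 12
  add 98.0.0.0/8 -> H1 at depth 8
  ? 208.228.111.136  path d0:H1  best=H1
  ? 62.16.168.4  path d0:H1→d1:-→d2:H2→d3:-→d4:-→d5:-→d6:-→d7:-→d8:-→d9:-→d10:-→d11:-→d12:H1→d13:-→d14:-→d15:-→d16:H0→d17:-→d18:-→d19:-→d20:-→d21:-→d22:-→d23:H0  best=H0

== LOOKUPS ==
["H1","H1","H1","H1","H1","H0","H1","H0"]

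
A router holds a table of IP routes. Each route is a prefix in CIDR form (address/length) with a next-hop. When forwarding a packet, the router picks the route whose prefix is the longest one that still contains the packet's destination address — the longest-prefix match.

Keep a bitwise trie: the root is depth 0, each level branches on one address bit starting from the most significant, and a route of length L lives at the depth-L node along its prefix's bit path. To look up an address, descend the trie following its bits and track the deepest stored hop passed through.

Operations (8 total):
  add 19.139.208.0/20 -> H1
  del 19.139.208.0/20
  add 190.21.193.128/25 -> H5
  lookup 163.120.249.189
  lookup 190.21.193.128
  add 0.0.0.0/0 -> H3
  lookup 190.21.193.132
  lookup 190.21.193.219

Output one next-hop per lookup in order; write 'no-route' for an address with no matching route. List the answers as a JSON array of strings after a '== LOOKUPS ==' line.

Process each operation:
  + 19.139.208.0/20 (H1) depth=20
  del 19.139.208.0/20 (clear depth 20)
  + 190.21.193.128/25 (H5) depth=25
  Q 163.120.249.189: descend 101 ; hops seen [∅] ; pick no-route
  Q 190.21.193.128: descend 1011111000010101110000011 ; hops seen [H5] ; pick H5
  + 0.0.0.0/0 (H3) depth=0
  Q 190.21.193.132: descend 1011111000010101110000011 ; hops seen [H3,H5] ; pick H5
  Q 190.21.193.219: descend 1011111000010101110000011 ; hops seen [H3,H5] ; pick H5

== LOOKUPS ==
["no-route","H5","H5","H5"]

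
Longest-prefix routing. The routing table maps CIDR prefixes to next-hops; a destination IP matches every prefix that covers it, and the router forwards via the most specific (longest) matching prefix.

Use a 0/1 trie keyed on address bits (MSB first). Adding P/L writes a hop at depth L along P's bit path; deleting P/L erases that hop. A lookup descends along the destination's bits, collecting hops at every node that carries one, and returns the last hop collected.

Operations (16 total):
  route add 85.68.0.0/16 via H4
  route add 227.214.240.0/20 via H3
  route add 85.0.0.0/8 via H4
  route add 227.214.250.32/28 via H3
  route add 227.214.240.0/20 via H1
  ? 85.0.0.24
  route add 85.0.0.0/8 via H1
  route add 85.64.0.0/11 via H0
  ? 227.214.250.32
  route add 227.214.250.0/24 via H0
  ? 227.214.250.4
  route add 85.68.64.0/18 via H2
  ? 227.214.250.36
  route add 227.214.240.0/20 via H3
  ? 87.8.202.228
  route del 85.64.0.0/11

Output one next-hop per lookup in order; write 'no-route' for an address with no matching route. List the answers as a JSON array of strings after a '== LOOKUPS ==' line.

Trace:
  add 85.68.0.0/16 -> H4 at depth 16
  add 227.214.240.0/20 -> H3 at depth 20
  add 85.0.0.0/8 -> H4 at depth 8
  add 227.214.250.32/28 -> H3 at depth 28
  add 227.214.240.0/20 -> H1 at depth 20
  Q 85.0.0.24: descend 010101010 ; hops seen [H4] ; pick H4
  add 85.0.0.0/8 -> H1 at depth 8
  add 85.64.0.0/11 -> H0 at depth 11
  Q 227.214.250.32: descend 1110001111010110111110100010 ; hops seen [H1,H3] ; pick H3
  add 227.214.250.0/24 -> H0 at depth 24
  Q 227.214.250.4: descend 11100011110101101111101000 ; hops seen [H1,H0] ; pick H0
  add 85.68.64.0/18 -> H2 at depth 18
  Q 227.214.250.36: descend 1110001111010110111110100010 ; hops seen [H1,H0,H3] ; pick H3
  add 227.214.240.0/20 -> H3 at depth 20
  Q 87.8.202.228: descend 010101 ; hops seen [∅] ; pick no-route
  del 85.64.0.0/11 (clear depth 11)

== LOOKUPS ==
["H4","H3","H0","H3","no-route"]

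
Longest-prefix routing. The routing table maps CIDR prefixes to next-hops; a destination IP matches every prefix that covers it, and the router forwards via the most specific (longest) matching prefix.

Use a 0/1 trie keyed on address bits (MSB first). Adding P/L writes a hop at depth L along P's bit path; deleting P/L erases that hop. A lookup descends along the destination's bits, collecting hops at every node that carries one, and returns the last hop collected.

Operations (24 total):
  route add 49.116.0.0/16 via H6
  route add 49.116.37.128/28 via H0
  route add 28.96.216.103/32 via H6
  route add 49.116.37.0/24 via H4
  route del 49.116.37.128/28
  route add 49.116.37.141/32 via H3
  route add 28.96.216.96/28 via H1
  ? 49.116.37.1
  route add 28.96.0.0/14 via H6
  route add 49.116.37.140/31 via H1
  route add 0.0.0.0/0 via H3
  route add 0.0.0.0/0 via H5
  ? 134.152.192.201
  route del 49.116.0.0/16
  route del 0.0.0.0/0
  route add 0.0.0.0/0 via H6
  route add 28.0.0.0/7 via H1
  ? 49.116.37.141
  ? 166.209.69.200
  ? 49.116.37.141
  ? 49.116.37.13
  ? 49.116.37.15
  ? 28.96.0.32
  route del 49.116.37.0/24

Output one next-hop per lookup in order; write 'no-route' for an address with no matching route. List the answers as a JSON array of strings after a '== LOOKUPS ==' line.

Apply in order:
  + 49.116.0.0/16 (H6) depth=16
  + 49.116.37.128/28 (H0) depth=28
  + 28.96.216.103/32 (H6) depth=32
  + 49.116.37.0/24 (H4) depth=24
  del 49.116.37.128/28 (clear depth 28)
  + 49.116.37.141/32 (H3) depth=32
  + 28.96.216.96/28 (H1) depth=28
  ? 49.116.37.1  path d0:-→d1:-→d2:-→d3:-→d4:-→d5:-→d6:-→d7:-→d8:-→d9:-→d10:-→d11:-→d12:-→d13:-→d14:-→d15:-→d16:H6→d17:-→d18:-→d19:-→d20:-→d21:-→d22:-→d23:-→d24:H4  best=H4
  + 28.96.0.0/14 (H6) depth=14
  + 49.116.37.140/31 (H1) depth=31
  + 0.0.0.0/0 (H3) depth=0
  + 0.0.0.0/0 (H5) depth=0
  ? 134.152.192.201  path d0:H5  best=H5
  del 49.116.0.0/16 (clear depth 16)
  del 0.0.0.0/0 (clear depth 0)
  + 0.0.0.0/0 (H6) depth=0
  + 28.0.0.0/7 (H1) depth=7
  ? 49.116.37.141  path d0:H6→d1:-→d2:-→d3:-→d4:-→d5:-→d6:-→d7:-→d8:-→d9:-→d10:-→d11:-→d12:-→d13:-→d14:-→d15:-→d16:-→d17:-→d18:-→d19:-→d20:-→d21:-→d22:-→d23:-→d24:H4→d25:-→d26:-→d27:-→d28:-→d29:-→d30:-→d31:H1→d32:H3  best=H3
  ? 166.209.69.200  path d0:H6  best=H6
  ? 49.116.37.141  path d0:H6→d1:-→d2:-→d3:-→d4:-→d5:-→d6:-→d7:-→d8:-→d9:-→d10:-→d11:-→d12:-→d13:-→d14:-→d15:-→d16:-→d17:-→d18:-→d19:-→d20:-→d21:-→d22:-→d23:-→d24:H4→d25:-→d26:-→d27:-→d28:-→d29:-→d30:-→d31:H1→d32:H3  best=H3
  ? 49.116.37.13  path d0:H6→d1:-→d2:-→d3:-→d4:-→d5:-→d6:-→d7:-→d8:-→d9:-→d10:-→d11:-→d12:-→d13:-→d14:-→d15:-→d16:-→d17:-→d18:-→d19:-→d20:-→d21:-→d22:-→d23:-→d24:H4  best=H4
  ? 49.116.37.15  path d0:H6→d1:-→d2:-→d3:-→d4:-→d5:-→d6:-→d7:-→d8:-→d9:-→d10:-→d11:-→d12:-→d13:-→d14:-→d15:-→d16:-→d17:-→d18:-→d19:-→d20:-→d21:-→d22:-→d23:-→d24:H4  best=H4
  ? 28.96.0.32  path d0:H6→d1:-→d2:-→d3:-→d4:-→d5:-→d6:-→d7:H1→d8:-→d9:-→d10:-→d11:-→d12:-→d13:-→d14:H6→d15:-→d16:-  best=H6
  del 49.116.37.0/24 (clear depth 24)

== LOOKUPS ==
["H4","H5","H3","H6","H3","H4","H4","H6"]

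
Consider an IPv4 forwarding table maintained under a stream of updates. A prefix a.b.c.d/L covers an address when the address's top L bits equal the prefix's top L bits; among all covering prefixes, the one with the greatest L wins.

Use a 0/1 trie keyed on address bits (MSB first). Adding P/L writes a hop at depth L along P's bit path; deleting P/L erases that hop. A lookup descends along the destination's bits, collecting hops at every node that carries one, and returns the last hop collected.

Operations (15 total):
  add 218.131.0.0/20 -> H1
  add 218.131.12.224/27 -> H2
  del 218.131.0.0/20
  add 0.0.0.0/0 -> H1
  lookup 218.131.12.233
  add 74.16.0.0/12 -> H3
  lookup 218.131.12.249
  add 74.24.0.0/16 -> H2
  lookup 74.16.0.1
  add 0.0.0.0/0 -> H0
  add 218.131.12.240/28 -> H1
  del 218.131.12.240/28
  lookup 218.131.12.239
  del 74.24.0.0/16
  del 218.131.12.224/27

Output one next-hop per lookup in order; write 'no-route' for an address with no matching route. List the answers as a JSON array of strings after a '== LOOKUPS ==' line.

Trace:
  + 218.131.0.0/20 (H1) depth=20
  + 218.131.12.224/27 (H2) depth=27
  del 218.131.0.0/20 (clear depth 20)
  + 0.0.0.0/0 (H1) depth=0
  lookup 218.131.12.233: bits 110110101000001100001100111 walk d0:H1→d1:-→d2:-→d3:-→d4:-→d5:-→d6:-→d7:-→d8:-→d9:-→d10:-→d11:-→d12:-→d13:-→d14:-→d15:-→d16:-→d17:-→d18:-→d19:-→d20:-→d21:-→d22:-→d23:-→d24:-→d25:-→d26:-→d27:H2 -> H2
  + 74.16.0.0/12 (H3) depth=12
  lookup 218.131.12.249: bits 110110101000001100001100111 walk d0:H1→d1:-→d2:-→d3:-→d4:-→d5:-→d6:-→d7:-→d8:-→d9:-→d10:-→d11:-→d12:-→d13:-→d14:-→d15:-→d16:-→d17:-→d18:-→d19:-→d20:-→d21:-→d22:-→d23:-→d24:-→d25:-→d26:-→d27:H2 -> H2
  + 74.24.0.0/16 (H2) depth=16
  lookup 74.16.0.1: bits 010010100001 walk d0:H1→d1:-→d2:-→d3:-→d4:-→d5:-→d6:-→d7:-→d8:-→d9:-→d10:-→d11:-→d12:H3 -> H3
  + 0.0.0.0/0 (H0) depth=0
  + 218.131.12.240/28 (H1) depth=28
  del 218.131.12.240/28 (clear depth 28)
  lookup 218.131.12.239: bits 110110101000001100001100111 walk d0:H0→d1:-→d2:-→d3:-→d4:-→d5:-→d6:-→d7:-→d8:-→d9:-→d10:-→d11:-→d12:-→d13:-→d14:-→d15:-→d16:-→d17:-→d18:-→d19:-→d20:-→d21:-→d22:-→d23:-→d24:-→d25:-→d26:-→d27:H2 -> H2
  del 74.24.0.0/16 (clear depth 16)
  del 218.131.12.224/27 (clear depth 27)

== LOOKUPS ==
["H2","H2","H3","H2"]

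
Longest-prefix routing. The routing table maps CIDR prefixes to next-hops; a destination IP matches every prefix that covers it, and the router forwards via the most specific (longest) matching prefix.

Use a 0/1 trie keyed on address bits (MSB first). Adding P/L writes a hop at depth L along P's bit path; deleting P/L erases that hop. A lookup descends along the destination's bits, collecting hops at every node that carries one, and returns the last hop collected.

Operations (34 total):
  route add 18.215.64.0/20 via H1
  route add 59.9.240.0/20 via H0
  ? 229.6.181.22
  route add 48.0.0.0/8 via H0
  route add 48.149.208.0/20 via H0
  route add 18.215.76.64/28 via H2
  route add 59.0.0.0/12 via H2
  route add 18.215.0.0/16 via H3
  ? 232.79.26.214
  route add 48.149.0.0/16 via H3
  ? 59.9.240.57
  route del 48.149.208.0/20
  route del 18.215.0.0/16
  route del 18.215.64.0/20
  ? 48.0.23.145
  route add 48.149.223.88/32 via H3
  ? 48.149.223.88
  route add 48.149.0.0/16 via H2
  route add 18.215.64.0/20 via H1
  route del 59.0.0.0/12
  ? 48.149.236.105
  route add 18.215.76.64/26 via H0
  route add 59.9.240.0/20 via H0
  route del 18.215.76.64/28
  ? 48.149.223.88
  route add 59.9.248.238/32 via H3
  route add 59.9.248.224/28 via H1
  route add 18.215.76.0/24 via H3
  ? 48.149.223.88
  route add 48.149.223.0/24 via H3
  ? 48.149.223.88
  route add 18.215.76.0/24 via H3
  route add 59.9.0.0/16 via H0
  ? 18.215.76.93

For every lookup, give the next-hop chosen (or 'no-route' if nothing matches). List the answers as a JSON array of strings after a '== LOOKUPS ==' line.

Process each operation:
  add 18.215.64.0/20 -> H1 at depth 20
  add 59.9.240.0/20 -> H0 at depth 20
  ? 229.6.181.22  path d0:-  best=no-route
  add 48.0.0.0/8 -> H0 at depth 8
  add 48.149.208.0/20 -> H0 at depth 20
  add 18.215.76.64/28 -> H2 at depth 28
  add 59.0.0.0/12 -> H2 at depth 12
  add 18.215.0.0/16 -> H3 at depth 16
  ? 232.79.26.214  path d0:-  best=no-route
  add 48.149.0.0/16 -> H3 at depth 16
  ? 59.9.240.57  path d0:-→d1:-→d2:-→d3:-→d4:-→d5:-→d6:-→d7:-→d8:-→d9:-→d10:-→d11:-→d12:H2→d13:-→d14:-→d15:-→d16:-→d17:-→d18:-→d19:-→d20:H0  best=H0
  - 48.149.208.0/20 clear@20
  - 18.215.0.0/16 clear@16
  - 18.215.64.0/20 clear@20
  ? 48.0.23.145  path d0:-→d1:-→d2:-→d3:-→d4:-→d5:-→d6:-→d7:-→d8:H0  best=H0
  add 48.149.223.88/32 -> H3 at depth 32
  ? 48.149.223.88  path d0:-→d1:-→d2:-→d3:-→d4:-→d5:-→d6:-→d7:-→d8:H0→d9:-→d10:-→d11:-→d12:-→d13:-→d14:-→d15:-→d16:H3→d17:-→d18:-→d19:-→d20:-→d21:-→d22:-→d23:-→d24:-→d25:-→d26:-→d27:-→d28:-→d29:-→d30:-→d31:-→d32:H3  best=H3
  add 48.149.0.0/16 -> H2 at depth 16
  add 18.215.64.0/20 -> H1 at depth 20
  - 59.0.0.0/12 clear@12
  ? 48.149.236.105  path d0:-→d1:-→d2:-→d3:-→d4:-→d5:-→d6:-→d7:-→d8:H0→d9:-→d10:-→d11:-→d12:-→d13:-→d14:-→d15:-→d16:H2→d17:-→d18:-  best=H2
  add 18.215.76.64/26 -> H0 at depth 26
  add 59.9.240.0/20 -> H0 at depth 20
  - 18.215.76.64/28 clear@28
  ? 48.149.223.88  path d0:-→d1:-→d2:-→d3:-→d4:-→d5:-→d6:-→d7:-→d8:H0→d9:-→d10:-→d11:-→d12:-→d13:-→d14:-→d15:-→d16:H2→d17:-→d18:-→d19:-→d20:-→d21:-→d22:-→d23:-→d24:-→d25:-→d26:-→d27:-→d28:-→d29:-→d30:-→d31:-→d32:H3  best=H3
  add 59.9.248.238/32 -> H3 at depth 32
  add 59.9.248.224/28 -> H1 at depth 28
  add 18.215.76.0/24 -> H3 at depth 24
  ? 48.149.223.88  path d0:-→d1:-→d2:-→d3:-→d4:-→d5:-→d6:-→d7:-→d8:H0→d9:-→d10:-→d11:-→d12:-→d13:-→d14:-→d15:-→d16:H2→d17:-→d18:-→d19:-→d20:-→d21:-→d22:-→d23:-→d24:-→d25:-→d26:-→d27:-→d28:-→d29:-→d30:-→d31:-→d32:H3  best=H3
  add 48.149.223.0/24 -> H3 at depth 24
  ? 48.149.223.88  path d0:-→d1:-→d2:-→d3:-→d4:-→d5:-→d6:-→d7:-→d8:H0→d9:-→d10:-→d11:-→d12:-→d13:-→d14:-→d15:-→d16:H2→d17:-→d18:-→d19:-→d20:-→d21:-→d22:-→d23:-→d24:H3→d25:-→d26:-→d27:-→d28:-→d29:-→d30:-→d31:-→d32:H3  best=H3
  add 18.215.76.0/24 -> H3 at depth 24
  add 59.9.0.0/16 -> H0 at depth 16
  ? 18.215.76.93  path d0:-→d1:-→d2:-→d3:-→d4:-→d5:-→d6:-→d7:-→d8:-→d9:-→d10:-→d11:-→d12:-→d13:-→d14:-→d15:-→d16:-→d17:-→d18:-→d19:-→d20:H1→d21:-→d22:-→d23:-→d24:H3→d25:-→d26:H0→d27:-  best=H0

== LOOKUPS ==
["no-route","no-route","H0","H0","H3","H2","H3","H3","H3","H0"]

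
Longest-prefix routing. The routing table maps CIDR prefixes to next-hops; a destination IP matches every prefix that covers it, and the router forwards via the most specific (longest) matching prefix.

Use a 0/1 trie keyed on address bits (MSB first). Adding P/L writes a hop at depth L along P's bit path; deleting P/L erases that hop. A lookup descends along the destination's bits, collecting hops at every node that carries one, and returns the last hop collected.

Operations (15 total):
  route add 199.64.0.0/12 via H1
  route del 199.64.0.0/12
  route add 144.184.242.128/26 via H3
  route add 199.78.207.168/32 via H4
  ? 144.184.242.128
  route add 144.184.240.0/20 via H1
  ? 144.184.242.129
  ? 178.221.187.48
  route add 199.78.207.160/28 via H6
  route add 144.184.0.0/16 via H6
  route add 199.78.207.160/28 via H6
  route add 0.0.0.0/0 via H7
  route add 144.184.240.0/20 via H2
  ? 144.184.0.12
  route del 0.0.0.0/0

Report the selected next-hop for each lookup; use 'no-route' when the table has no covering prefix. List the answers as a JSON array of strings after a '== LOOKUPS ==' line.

Trace:
  + 199.64.0.0/12 (H1) depth=12
  - 199.64.0.0/12 clear@12
  + 144.184.242.128/26 (H3) depth=26
  + 199.78.207.168/32 (H4) depth=32
  ? 144.184.242.128  path d0:-→d1:-→d2:-→d3:-→d4:-→d5:-→d6:-→d7:-→d8:-→d9:-→d10:-→d11:-→d12:-→d13:-→d14:-→d15:-→d16:-→d17:-→d18:-→d19:-→d20:-→d21:-→d22:-→d23:-→d24:-→d25:-→d26:H3  best=H3
  + 144.184.240.0/20 (H1) depth=20
  ? 144.184.242.129  path d0:-→d1:-→d2:-→d3:-→d4:-→d5:-→d6:-→d7:-→d8:-→d9:-→d10:-→d11:-→d12:-→d13:-→d14:-→d15:-→d16:-→d17:-→d18:-→d19:-→d20:H1→d21:-→d22:-→d23:-→d24:-→d25:-→d26:H3  best=H3
  ? 178.221.187.48  path d0:-→d1:-→d2:-  best=no-route
  + 199.78.207.160/28 (H6) depth=28
  + 144.184.0.0/16 (H6) depth=16
  + 199.78.207.160/28 (H6) depth=28
  + 0.0.0.0/0 (H7) depth=0
  + 144.184.240.0/20 (H2) depth=20
  ? 144.184.0.12  path d0:H7→d1:-→d2:-→d3:-→d4:-→d5:-→d6:-→d7:-→d8:-→d9:-→d10:-→d11:-→d12:-→d13:-→d14:-→d15:-→d16:H6  best=H6
  - 0.0.0.0/0 clear@0

== LOOKUPS ==
["H3","H3","no-route","H6"]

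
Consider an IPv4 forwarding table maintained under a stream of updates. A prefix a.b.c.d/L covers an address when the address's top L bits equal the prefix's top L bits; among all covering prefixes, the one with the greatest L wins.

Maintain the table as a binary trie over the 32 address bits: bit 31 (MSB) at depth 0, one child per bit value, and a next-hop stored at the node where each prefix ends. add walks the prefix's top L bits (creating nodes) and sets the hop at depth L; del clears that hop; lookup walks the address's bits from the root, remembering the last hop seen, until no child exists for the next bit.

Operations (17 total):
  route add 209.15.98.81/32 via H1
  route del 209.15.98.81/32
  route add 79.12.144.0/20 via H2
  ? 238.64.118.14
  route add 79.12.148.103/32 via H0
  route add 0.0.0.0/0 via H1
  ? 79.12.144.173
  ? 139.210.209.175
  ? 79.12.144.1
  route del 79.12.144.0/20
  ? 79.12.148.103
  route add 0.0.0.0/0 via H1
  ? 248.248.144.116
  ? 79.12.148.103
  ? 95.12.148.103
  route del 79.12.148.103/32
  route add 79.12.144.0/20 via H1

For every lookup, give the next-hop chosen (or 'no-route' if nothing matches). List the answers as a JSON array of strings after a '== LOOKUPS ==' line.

Apply in order:
  add 209.15.98.81/32 -> H1 at depth 32
  del 209.15.98.81/32 (clear depth 32)
  add 79.12.144.0/20 -> H2 at depth 20
  Q 238.64.118.14: descend 11 ; hops seen [∅] ; pick no-route
  add 79.12.148.103/32 -> H0 at depth 32
  add 0.0.0.0/0 -> H1 at depth 0
  Q 79.12.144.173: descend 010011110000110010010 ; hops seen [H1,H2] ; pick H2
  Q 139.210.209.175: descend 1 ; hops seen [H1] ; pick H1
  Q 79.12.144.1: descend 010011110000110010010 ; hops seen [H1,H2] ; pick H2
  del 79.12.144.0/20 (clear depth 20)
  Q 79.12.148.103: descend 01001111000011001001010001100111 ; hops seen [H1,H0] ; pick H0
  add 0.0.0.0/0 -> H1 at depth 0
  Q 248.248.144.116: descend 11 ; hops seen [H1] ; pick H1
  Q 79.12.148.103: descend 01001111000011001001010001100111 ; hops seen [H1,H0] ; pick H0
  Q 95.12.148.103: descend 010 ; hops seen [H1] ; pick H1
  del 79.12.148.103/32 (clear depth 32)
  add 79.12.144.0/20 -> H1 at depth 20

== LOOKUPS ==
["no-route","H2","H1","H2","H0","H1","H0","H1"]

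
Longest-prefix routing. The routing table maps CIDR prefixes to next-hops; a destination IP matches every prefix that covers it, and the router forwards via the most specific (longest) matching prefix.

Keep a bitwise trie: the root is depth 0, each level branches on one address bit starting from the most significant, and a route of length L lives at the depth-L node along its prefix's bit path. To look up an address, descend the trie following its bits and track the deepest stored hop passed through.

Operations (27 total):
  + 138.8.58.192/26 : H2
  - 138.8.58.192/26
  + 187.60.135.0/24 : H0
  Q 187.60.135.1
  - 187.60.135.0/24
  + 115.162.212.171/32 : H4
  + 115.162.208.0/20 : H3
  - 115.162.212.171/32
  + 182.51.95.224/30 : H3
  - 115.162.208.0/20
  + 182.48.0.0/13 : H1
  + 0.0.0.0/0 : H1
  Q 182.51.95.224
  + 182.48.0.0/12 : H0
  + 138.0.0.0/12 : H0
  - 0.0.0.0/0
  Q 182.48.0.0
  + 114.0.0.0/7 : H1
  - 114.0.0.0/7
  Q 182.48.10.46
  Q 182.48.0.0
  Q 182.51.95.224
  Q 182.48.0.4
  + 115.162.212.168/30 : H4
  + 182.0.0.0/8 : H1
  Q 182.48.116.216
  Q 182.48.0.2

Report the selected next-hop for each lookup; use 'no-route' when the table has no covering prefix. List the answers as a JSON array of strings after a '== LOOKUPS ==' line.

Apply in order:
  + 138.8.58.192/26 (H2) depth=26
  del 138.8.58.192/26 (clear depth 26)
  + 187.60.135.0/24 (H0) depth=24
  Q 187.60.135.1: descend 101110110011110010000111 ; hops seen [H0] ; pick H0
  del 187.60.135.0/24 (clear depth 24)
  + 115.162.212.171/32 (H4) depth=32
  + 115.162.208.0/20 (H3) depth=20
  del 115.162.212.171/32 (clear depth 32)
  + 182.51.95.224/30 (H3) depth=30
  del 115.162.208.0/20 (clear depth 20)
  + 182.48.0.0/13 (H1) depth=13
  + 0.0.0.0/0 (H1) depth=0
  Q 182.51.95.224: descend 101101100011001101011111111000 ; hops seen [H1,H1,H3] ; pick H3
  + 182.48.0.0/12 (H0) depth=12
  + 138.0.0.0/12 (H0) depth=12
  del 0.0.0.0/0 (clear depth 0)
  Q 182.48.0.0: descend 10110110001100 ; hops seen [H0,H1] ; pick H1
  + 114.0.0.0/7 (H1) depth=7
  del 114.0.0.0/7 (clear depth 7)
  Q 182.48.10.46: descend 10110110001100 ; hops seen [H0,H1] ; pick H1
  Q 182.48.0.0: descend 10110110001100 ; hops seen [H0,H1] ; pick H1
  Q 182.51.95.224: descend 101101100011001101011111111000 ; hops seen [H0,H1,H3] ; pick H3
  Q 182.48.0.4: descend 10110110001100 ; hops seen [H0,H1] ; pick H1
  + 115.162.212.168/30 (H4) depth=30
  + 182.0.0.0/8 (H1) depth=8
  Q 182.48.116.216: descend 10110110001100 ; hops seen [H1,H0,H1] ; pick H1
  Q 182.48.0.2: descend 10110110001100 ; hops seen [H1,H0,H1] ; pick H1

== LOOKUPS ==
["H0","H3","H1","H1","H1","H3","H1","H1","H1"]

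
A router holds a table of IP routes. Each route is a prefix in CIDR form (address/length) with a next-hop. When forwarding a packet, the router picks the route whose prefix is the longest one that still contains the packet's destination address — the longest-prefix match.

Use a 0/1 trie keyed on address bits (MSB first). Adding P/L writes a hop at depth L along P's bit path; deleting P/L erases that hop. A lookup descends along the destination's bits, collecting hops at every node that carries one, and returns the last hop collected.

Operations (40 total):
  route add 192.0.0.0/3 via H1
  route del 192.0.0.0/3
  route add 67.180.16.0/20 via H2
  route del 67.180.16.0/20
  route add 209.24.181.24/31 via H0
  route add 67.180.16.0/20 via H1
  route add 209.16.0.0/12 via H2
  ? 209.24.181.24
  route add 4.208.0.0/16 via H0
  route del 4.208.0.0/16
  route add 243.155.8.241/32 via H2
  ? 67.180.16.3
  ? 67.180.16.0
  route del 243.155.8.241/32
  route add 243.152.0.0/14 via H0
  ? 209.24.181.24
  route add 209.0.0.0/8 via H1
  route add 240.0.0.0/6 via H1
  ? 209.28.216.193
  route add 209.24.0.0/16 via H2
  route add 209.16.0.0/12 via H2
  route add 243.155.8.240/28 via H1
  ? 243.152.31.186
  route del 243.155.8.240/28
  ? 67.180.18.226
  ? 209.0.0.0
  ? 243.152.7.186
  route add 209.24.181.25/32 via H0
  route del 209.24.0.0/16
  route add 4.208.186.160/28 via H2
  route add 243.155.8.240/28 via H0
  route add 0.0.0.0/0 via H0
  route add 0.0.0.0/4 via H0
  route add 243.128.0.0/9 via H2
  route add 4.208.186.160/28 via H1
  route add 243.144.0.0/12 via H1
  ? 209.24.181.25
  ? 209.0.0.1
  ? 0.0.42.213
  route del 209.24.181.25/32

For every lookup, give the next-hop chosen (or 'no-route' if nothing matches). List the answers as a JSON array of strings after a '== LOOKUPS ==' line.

Apply in order:
  add 192.0.0.0/3 -> H1 at depth 3
  del 192.0.0.0/3 (clear depth 3)
  add 67.180.16.0/20 -> H2 at depth 20
  del 67.180.16.0/20 (clear depth 20)
  add 209.24.181.24/31 -> H0 at depth 31
  add 67.180.16.0/20 -> H1 at depth 20
  add 209.16.0.0/12 -> H2 at depth 12
  Q 209.24.181.24: descend 1101000100011000101101010001100 ; hops seen [H2,H0] ; pick H0
  add 4.208.0.0/16 -> H0 at depth 16
  del 4.208.0.0/16 (clear depth 16)
  add 243.155.8.241/32 -> H2 at depth 32
  Q 67.180.16.3: descend 01000011101101000001 ; hops seen [H1] ; pick H1
  Q 67.180.16.0: descend 01000011101101000001 ; hops seen [H1] ; pick H1
  del 243.155.8.241/32 (clear depth 32)
  add 243.152.0.0/14 -> H0 at depth 14
  Q 209.24.181.24: descend 1101000100011000101101010001100 ; hops seen [H2,H0] ; pick H0
  add 209.0.0.0/8 -> H1 at depth 8
  add 240.0.0.0/6 -> H1 at depth 6
  Q 209.28.216.193: descend 1101000100011 ; hops seen [H1,H2] ; pick H2
  add 209.24.0.0/16 -> H2 at depth 16
  add 209.16.0.0/12 -> H2 at depth 12
  add 243.155.8.240/28 -> H1 at depth 28
  Q 243.152.31.186: descend 11110011100110 ; hops seen [H1,H0] ; pick H0
  del 243.155.8.240/28 (clear depth 28)
  Q 67.180.18.226: descend 01000011101101000001 ; hops seen [H1] ; pick H1
  Q 209.0.0.0: descend 11010001000 ; hops seen [H1] ; pick H1
  Q 243.152.7.186: descend 11110011100110 ; hops seen [H1,H0] ; pick H0
  add 209.24.181.25/32 -> H0 at depth 32
  del 209.24.0.0/16 (clear depth 16)
  add 4.208.186.160/28 -> H2 at depth 28
  add 243.155.8.240/28 -> H0 at depth 28
  add 0.0.0.0/0 -> H0 at depth 0
  add 0.0.0.0/4 -> H0 at depth 4
  add 243.128.0.0/9 -> H2 at depth 9
  add 4.208.186.160/28 -> H1 at depth 28
  add 243.144.0.0/12 -> H1 at depth 12
  Q 209.24.181.25: descend 11010001000110001011010100011001 ; hops seen [H0,H1,H2,H0,H0] ; pick H0
  Q 209.0.0.1: descend 11010001000 ; hops seen [H0,H1] ; pick H1
  Q 0.0.42.213: descend 00000 ; hops seen [H0,H0] ; pick H0
  del 209.24.181.25/32 (clear depth 32)

== LOOKUPS ==
["H0","H1","H1","H0","H2","H0","H1","H1","H0","H0","H1","H0"]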